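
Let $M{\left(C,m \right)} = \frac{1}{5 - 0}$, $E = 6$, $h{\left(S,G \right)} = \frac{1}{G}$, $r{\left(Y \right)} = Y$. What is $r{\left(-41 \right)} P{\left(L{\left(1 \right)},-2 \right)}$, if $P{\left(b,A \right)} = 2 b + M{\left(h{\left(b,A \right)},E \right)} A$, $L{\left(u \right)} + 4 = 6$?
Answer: $- \frac{738}{5} \approx -147.6$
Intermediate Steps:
$L{\left(u \right)} = 2$ ($L{\left(u \right)} = -4 + 6 = 2$)
$M{\left(C,m \right)} = \frac{1}{5}$ ($M{\left(C,m \right)} = \frac{1}{5 + 0} = \frac{1}{5}$)
$P{\left(b,A \right)} = 2 b + \frac{A}{5}$
$r{\left(-41 \right)} P{\left(L{\left(1 \right)},-2 \right)} = - 41 \left(2 \cdot 2 + \frac{1}{5} \left(-2\right)\right) = - 41 \left(4 - \frac{2}{5}\right) = \left(-41\right) \frac{18}{5} = - \frac{738}{5}$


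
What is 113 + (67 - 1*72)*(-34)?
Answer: 283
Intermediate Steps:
113 + (67 - 1*72)*(-34) = 113 + (67 - 72)*(-34) = 113 - 5*(-34) = 113 + 170 = 283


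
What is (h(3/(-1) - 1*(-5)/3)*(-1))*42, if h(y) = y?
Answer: 56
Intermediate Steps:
(h(3/(-1) - 1*(-5)/3)*(-1))*42 = ((3/(-1) - 1*(-5)/3)*(-1))*42 = ((3*(-1) + 5*(⅓))*(-1))*42 = ((-3 + 5/3)*(-1))*42 = -4/3*(-1)*42 = (4/3)*42 = 56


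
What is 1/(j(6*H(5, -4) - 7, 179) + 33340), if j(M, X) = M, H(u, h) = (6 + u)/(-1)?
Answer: 1/33267 ≈ 3.0060e-5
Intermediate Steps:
H(u, h) = -6 - u (H(u, h) = (6 + u)*(-1) = -6 - u)
1/(j(6*H(5, -4) - 7, 179) + 33340) = 1/((6*(-6 - 1*5) - 7) + 33340) = 1/((6*(-6 - 5) - 7) + 33340) = 1/((6*(-11) - 7) + 33340) = 1/((-66 - 7) + 33340) = 1/(-73 + 33340) = 1/33267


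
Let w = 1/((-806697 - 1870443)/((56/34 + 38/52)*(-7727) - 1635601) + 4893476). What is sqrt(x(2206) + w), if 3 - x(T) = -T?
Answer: sqrt(785290916082688035820505647469715)/596234948726854 ≈ 47.000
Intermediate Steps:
x(T) = 3 + T (x(T) = 3 - (-1)*T = 3 + T)
w = 243685573/1192469897453708 (w = 1/(-2677140/((56*(1/34) + 38*(1/52))*(-7727) - 1635601) + 4893476) = 1/(-2677140/((28/17 + 19/26)*(-7727) - 1635601) + 4893476) = 1/(-2677140/((1051/442)*(-7727) - 1635601) + 4893476) = 1/(-2677140/(-8121077/442 - 1635601) + 4893476) = 1/(-2677140/(-731056719/442) + 4893476) = 1/(-2677140*(-442/731056719) + 4893476) = 1/(394431960/243685573 + 4893476) = 1/(1192469897453708/243685573) = 243685573/1192469897453708 ≈ 2.0435e-7)
sqrt(x(2206) + w) = sqrt((3 + 2206) + 243685573/1192469897453708) = sqrt(2209 + 243685573/1192469897453708) = sqrt(2634166003718926545/1192469897453708) = sqrt(785290916082688035820505647469715)/596234948726854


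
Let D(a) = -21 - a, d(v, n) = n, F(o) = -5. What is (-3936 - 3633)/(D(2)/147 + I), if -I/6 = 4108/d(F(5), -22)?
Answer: -12239073/1811375 ≈ -6.7568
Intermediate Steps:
I = 12324/11 (I = -24648/(-22) = -24648*(-1)/22 = -6*(-2054/11) = 12324/11 ≈ 1120.4)
(-3936 - 3633)/(D(2)/147 + I) = (-3936 - 3633)/((-21 - 1*2)/147 + 12324/11) = -7569/((-21 - 2)*(1/147) + 12324/11) = -7569/(-23*1/147 + 12324/11) = -7569/(-23/147 + 12324/11) = -7569/1811375/1617 = -7569*1617/1811375 = -12239073/1811375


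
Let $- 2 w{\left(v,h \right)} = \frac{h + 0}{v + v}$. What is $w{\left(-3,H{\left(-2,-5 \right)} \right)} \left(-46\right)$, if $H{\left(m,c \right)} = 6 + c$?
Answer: $- \frac{23}{6} \approx -3.8333$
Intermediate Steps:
$w{\left(v,h \right)} = - \frac{h}{4 v}$ ($w{\left(v,h \right)} = - \frac{\left(h + 0\right) \frac{1}{v + v}}{2} = - \frac{h \frac{1}{2 v}}{2} = - \frac{\frac{1}{2} h \frac{1}{v}}{2} = - \frac{h}{4 v}$)
$w{\left(-3,H{\left(-2,-5 \right)} \right)} \left(-46\right) = - \frac{6 - 5}{4 \left(-3\right)} \left(-46\right) = \left(- \frac{1}{4}\right) 1 \left(- \frac{1}{3}\right) \left(-46\right) = \frac{1}{12} \left(-46\right) = - \frac{23}{6}$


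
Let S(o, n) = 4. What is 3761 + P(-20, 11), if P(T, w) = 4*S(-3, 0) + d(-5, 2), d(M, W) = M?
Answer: 3772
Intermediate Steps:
P(T, w) = 11 (P(T, w) = 4*4 - 5 = 16 - 5 = 11)
3761 + P(-20, 11) = 3761 + 11 = 3772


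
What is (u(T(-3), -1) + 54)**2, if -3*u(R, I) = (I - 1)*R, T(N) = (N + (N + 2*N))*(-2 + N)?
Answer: 8836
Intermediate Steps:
T(N) = 4*N*(-2 + N) (T(N) = (N + 3*N)*(-2 + N) = (4*N)*(-2 + N) = 4*N*(-2 + N))
u(R, I) = -R*(-1 + I)/3 (u(R, I) = -(I - 1)*R/3 = -(-1 + I)*R/3 = -R*(-1 + I)/3)
(u(T(-3), -1) + 54)**2 = ((4*(-3)*(-2 - 3))*(1 - 1*(-1))/3 + 54)**2 = ((4*(-3)*(-5))*(1 + 1)/3 + 54)**2 = ((1/3)*60*2 + 54)**2 = (40 + 54)**2 = 94**2 = 8836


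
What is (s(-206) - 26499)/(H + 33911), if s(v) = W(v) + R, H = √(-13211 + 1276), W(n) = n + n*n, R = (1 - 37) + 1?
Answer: 33266691/71872991 - 981*I*√11935/71872991 ≈ 0.46285 - 0.0014911*I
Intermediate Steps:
R = -35 (R = -36 + 1 = -35)
W(n) = n + n²
H = I*√11935 (H = √(-11935) = I*√11935 ≈ 109.25*I)
s(v) = -35 + v*(1 + v) (s(v) = v*(1 + v) - 35 = -35 + v*(1 + v))
(s(-206) - 26499)/(H + 33911) = ((-35 - 206*(1 - 206)) - 26499)/(I*√11935 + 33911) = ((-35 - 206*(-205)) - 26499)/(33911 + I*√11935) = ((-35 + 42230) - 26499)/(33911 + I*√11935) = (42195 - 26499)/(33911 + I*√11935) = 15696/(33911 + I*√11935)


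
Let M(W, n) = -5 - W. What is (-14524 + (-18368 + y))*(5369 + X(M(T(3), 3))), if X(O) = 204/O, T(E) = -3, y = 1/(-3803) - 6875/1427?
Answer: -940302324733368/5426881 ≈ -1.7327e+8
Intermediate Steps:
y = -26147052/5426881 (y = 1*(-1/3803) - 6875*1/1427 = -1/3803 - 6875/1427 = -26147052/5426881 ≈ -4.8181)
(-14524 + (-18368 + y))*(5369 + X(M(T(3), 3))) = (-14524 + (-18368 - 26147052/5426881))*(5369 + 204/(-5 - 1*(-3))) = (-14524 - 99707097260/5426881)*(5369 + 204/(-5 + 3)) = -178527116904*(5369 + 204/(-2))/5426881 = -178527116904*(5369 + 204*(-½))/5426881 = -178527116904*(5369 - 102)/5426881 = -178527116904/5426881*5267 = -940302324733368/5426881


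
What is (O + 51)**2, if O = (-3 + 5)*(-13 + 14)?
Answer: 2809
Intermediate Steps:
O = 2 (O = 2*1 = 2)
(O + 51)**2 = (2 + 51)**2 = 53**2 = 2809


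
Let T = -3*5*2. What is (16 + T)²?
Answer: 196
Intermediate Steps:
T = -30 (T = -15*2 = -30)
(16 + T)² = (16 - 30)² = (-14)² = 196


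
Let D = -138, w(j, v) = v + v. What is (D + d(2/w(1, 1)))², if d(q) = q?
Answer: 18769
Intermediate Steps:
w(j, v) = 2*v
(D + d(2/w(1, 1)))² = (-138 + 2/((2*1)))² = (-138 + 2/2)² = (-138 + 2*(½))² = (-138 + 1)² = (-137)² = 18769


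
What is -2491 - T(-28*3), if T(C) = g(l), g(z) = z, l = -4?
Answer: -2487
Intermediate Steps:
T(C) = -4
-2491 - T(-28*3) = -2491 - 1*(-4) = -2491 + 4 = -2487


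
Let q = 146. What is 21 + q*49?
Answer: 7175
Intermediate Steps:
21 + q*49 = 21 + 146*49 = 21 + 7154 = 7175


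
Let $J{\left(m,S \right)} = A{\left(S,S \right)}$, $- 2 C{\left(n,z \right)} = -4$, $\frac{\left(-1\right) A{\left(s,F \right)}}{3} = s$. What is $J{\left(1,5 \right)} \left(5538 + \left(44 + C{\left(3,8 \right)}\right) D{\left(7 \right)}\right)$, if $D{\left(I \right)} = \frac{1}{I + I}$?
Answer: $- \frac{581835}{7} \approx -83119.0$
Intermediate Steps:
$A{\left(s,F \right)} = - 3 s$
$C{\left(n,z \right)} = 2$ ($C{\left(n,z \right)} = \left(- \frac{1}{2}\right) \left(-4\right) = 2$)
$J{\left(m,S \right)} = - 3 S$
$D{\left(I \right)} = \frac{1}{2 I}$
$J{\left(1,5 \right)} \left(5538 + \left(44 + C{\left(3,8 \right)}\right) D{\left(7 \right)}\right) = \left(-3\right) 5 \left(5538 + \left(44 + 2\right) \frac{1}{2 \cdot 7}\right) = - 15 \left(5538 + 46 \cdot \frac{1}{2} \cdot \frac{1}{7}\right) = - 15 \left(5538 + 46 \cdot \frac{1}{14}\right) = - 15 \left(5538 + \frac{23}{7}\right) = \left(-15\right) \frac{38789}{7} = - \frac{581835}{7}$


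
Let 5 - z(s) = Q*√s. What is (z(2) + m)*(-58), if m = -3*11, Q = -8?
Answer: 1624 - 464*√2 ≈ 967.80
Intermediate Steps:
m = -33
z(s) = 5 + 8*√s (z(s) = 5 - (-8)*√s = 5 + 8*√s)
(z(2) + m)*(-58) = ((5 + 8*√2) - 33)*(-58) = (-28 + 8*√2)*(-58) = 1624 - 464*√2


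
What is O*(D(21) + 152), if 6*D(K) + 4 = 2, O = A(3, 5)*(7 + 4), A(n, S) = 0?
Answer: 0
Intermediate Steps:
O = 0 (O = 0*(7 + 4) = 0*11 = 0)
D(K) = -1/3 (D(K) = -2/3 + (1/6)*2 = -2/3 + 1/3 = -1/3)
O*(D(21) + 152) = 0*(-1/3 + 152) = 0*(455/3) = 0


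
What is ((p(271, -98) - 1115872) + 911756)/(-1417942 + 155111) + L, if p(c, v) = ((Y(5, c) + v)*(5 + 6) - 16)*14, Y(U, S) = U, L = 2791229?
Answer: 3524850727961/1262831 ≈ 2.7912e+6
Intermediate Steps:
p(c, v) = 546 + 154*v (p(c, v) = ((5 + v)*(5 + 6) - 16)*14 = ((5 + v)*11 - 16)*14 = ((55 + 11*v) - 16)*14 = (39 + 11*v)*14 = 546 + 154*v)
((p(271, -98) - 1115872) + 911756)/(-1417942 + 155111) + L = (((546 + 154*(-98)) - 1115872) + 911756)/(-1417942 + 155111) + 2791229 = (((546 - 15092) - 1115872) + 911756)/(-1262831) + 2791229 = ((-14546 - 1115872) + 911756)*(-1/1262831) + 2791229 = (-1130418 + 911756)*(-1/1262831) + 2791229 = -218662*(-1/1262831) + 2791229 = 218662/1262831 + 2791229 = 3524850727961/1262831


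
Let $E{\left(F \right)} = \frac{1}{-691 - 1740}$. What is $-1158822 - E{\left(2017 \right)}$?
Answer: $- \frac{2817096281}{2431} \approx -1.1588 \cdot 10^{6}$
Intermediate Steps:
$E{\left(F \right)} = - \frac{1}{2431}$ ($E{\left(F \right)} = \frac{1}{-2431} = - \frac{1}{2431}$)
$-1158822 - E{\left(2017 \right)} = -1158822 - - \frac{1}{2431} = -1158822 + \frac{1}{2431} = - \frac{2817096281}{2431}$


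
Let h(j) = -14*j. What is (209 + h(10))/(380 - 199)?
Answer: 69/181 ≈ 0.38122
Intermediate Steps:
(209 + h(10))/(380 - 199) = (209 - 14*10)/(380 - 199) = (209 - 140)/181 = 69*(1/181) = 69/181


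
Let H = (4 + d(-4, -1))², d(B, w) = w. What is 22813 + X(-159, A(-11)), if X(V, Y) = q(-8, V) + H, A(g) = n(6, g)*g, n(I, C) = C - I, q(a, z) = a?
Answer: 22814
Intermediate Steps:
H = 9 (H = (4 - 1)² = 3² = 9)
A(g) = g*(-6 + g) (A(g) = (g - 1*6)*g = (g - 6)*g = (-6 + g)*g = g*(-6 + g))
X(V, Y) = 1 (X(V, Y) = -8 + 9 = 1)
22813 + X(-159, A(-11)) = 22813 + 1 = 22814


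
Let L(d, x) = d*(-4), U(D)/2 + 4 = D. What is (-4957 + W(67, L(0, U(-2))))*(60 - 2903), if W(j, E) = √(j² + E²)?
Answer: 13902270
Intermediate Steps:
U(D) = -8 + 2*D
L(d, x) = -4*d
W(j, E) = √(E² + j²)
(-4957 + W(67, L(0, U(-2))))*(60 - 2903) = (-4957 + √((-4*0)² + 67²))*(60 - 2903) = (-4957 + √(0² + 4489))*(-2843) = (-4957 + √(0 + 4489))*(-2843) = (-4957 + √4489)*(-2843) = (-4957 + 67)*(-2843) = -4890*(-2843) = 13902270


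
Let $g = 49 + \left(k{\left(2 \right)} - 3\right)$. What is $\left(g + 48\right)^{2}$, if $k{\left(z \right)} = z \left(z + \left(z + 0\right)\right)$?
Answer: $10404$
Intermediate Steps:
$k{\left(z \right)} = 2 z^{2}$ ($k{\left(z \right)} = z \left(z + z\right) = z 2 z = 2 z^{2}$)
$g = 54$ ($g = 49 - \left(3 - 2 \cdot 2^{2}\right) = 49 + \left(2 \cdot 4 - 3\right) = 49 + \left(8 - 3\right) = 49 + 5 = 54$)
$\left(g + 48\right)^{2} = \left(54 + 48\right)^{2} = 102^{2} = 10404$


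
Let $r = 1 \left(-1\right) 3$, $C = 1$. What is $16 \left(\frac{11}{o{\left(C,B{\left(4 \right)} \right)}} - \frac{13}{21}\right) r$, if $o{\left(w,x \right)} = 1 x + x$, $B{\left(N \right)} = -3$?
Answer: $\frac{824}{7} \approx 117.71$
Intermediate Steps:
$o{\left(w,x \right)} = 2 x$ ($o{\left(w,x \right)} = x + x = 2 x$)
$r = -3$ ($r = \left(-1\right) 3 = -3$)
$16 \left(\frac{11}{o{\left(C,B{\left(4 \right)} \right)}} - \frac{13}{21}\right) r = 16 \left(\frac{11}{2 \left(-3\right)} - \frac{13}{21}\right) \left(-3\right) = 16 \left(\frac{11}{-6} - \frac{13}{21}\right) \left(-3\right) = 16 \left(11 \left(- \frac{1}{6}\right) - \frac{13}{21}\right) \left(-3\right) = 16 \left(- \frac{11}{6} - \frac{13}{21}\right) \left(-3\right) = 16 \left(- \frac{103}{42}\right) \left(-3\right) = \left(- \frac{824}{21}\right) \left(-3\right) = \frac{824}{7}$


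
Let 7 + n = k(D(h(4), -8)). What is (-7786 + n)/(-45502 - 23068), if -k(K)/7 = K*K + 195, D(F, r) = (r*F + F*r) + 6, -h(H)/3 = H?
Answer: 141793/34285 ≈ 4.1357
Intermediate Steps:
h(H) = -3*H
D(F, r) = 6 + 2*F*r (D(F, r) = (F*r + F*r) + 6 = 2*F*r + 6 = 6 + 2*F*r)
k(K) = -1365 - 7*K² (k(K) = -7*(K*K + 195) = -7*(K² + 195) = -7*(195 + K²) = -1365 - 7*K²)
n = -275800 (n = -7 + (-1365 - 7*(6 + 2*(-3*4)*(-8))²) = -7 + (-1365 - 7*(6 + 2*(-12)*(-8))²) = -7 + (-1365 - 7*(6 + 192)²) = -7 + (-1365 - 7*198²) = -7 + (-1365 - 7*39204) = -7 + (-1365 - 274428) = -7 - 275793 = -275800)
(-7786 + n)/(-45502 - 23068) = (-7786 - 275800)/(-45502 - 23068) = -283586/(-68570) = -283586*(-1/68570) = 141793/34285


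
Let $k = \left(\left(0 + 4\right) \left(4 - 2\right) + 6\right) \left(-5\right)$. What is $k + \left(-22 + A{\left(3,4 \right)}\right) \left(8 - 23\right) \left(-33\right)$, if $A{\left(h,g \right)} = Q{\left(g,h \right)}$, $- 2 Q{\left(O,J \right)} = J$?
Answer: $- \frac{23405}{2} \approx -11703.0$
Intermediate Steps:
$Q{\left(O,J \right)} = - \frac{J}{2}$
$A{\left(h,g \right)} = - \frac{h}{2}$
$k = -70$ ($k = \left(4 \cdot 2 + 6\right) \left(-5\right) = \left(8 + 6\right) \left(-5\right) = 14 \left(-5\right) = -70$)
$k + \left(-22 + A{\left(3,4 \right)}\right) \left(8 - 23\right) \left(-33\right) = -70 + \left(-22 - \frac{3}{2}\right) \left(8 - 23\right) \left(-33\right) = -70 + \left(-22 - \frac{3}{2}\right) \left(-15\right) \left(-33\right) = -70 + \left(- \frac{47}{2}\right) \left(-15\right) \left(-33\right) = -70 + \frac{705}{2} \left(-33\right) = -70 - \frac{23265}{2} = - \frac{23405}{2}$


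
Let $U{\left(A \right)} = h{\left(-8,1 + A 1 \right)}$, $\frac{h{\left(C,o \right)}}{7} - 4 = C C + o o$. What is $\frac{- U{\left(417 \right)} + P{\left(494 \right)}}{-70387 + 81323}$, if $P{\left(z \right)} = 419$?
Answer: $- \frac{1223125}{10936} \approx -111.84$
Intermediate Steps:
$h{\left(C,o \right)} = 28 + 7 C^{2} + 7 o^{2}$ ($h{\left(C,o \right)} = 28 + 7 \left(C C + o o\right) = 28 + 7 \left(C^{2} + o^{2}\right) = 28 + \left(7 C^{2} + 7 o^{2}\right) = 28 + 7 C^{2} + 7 o^{2}$)
$U{\left(A \right)} = 476 + 7 \left(1 + A\right)^{2}$ ($U{\left(A \right)} = 28 + 7 \left(-8\right)^{2} + 7 \left(1 + A 1\right)^{2} = 28 + 7 \cdot 64 + 7 \left(1 + A\right)^{2} = 28 + 448 + 7 \left(1 + A\right)^{2} = 476 + 7 \left(1 + A\right)^{2}$)
$\frac{- U{\left(417 \right)} + P{\left(494 \right)}}{-70387 + 81323} = \frac{- (476 + 7 \left(1 + 417\right)^{2}) + 419}{-70387 + 81323} = \frac{- (476 + 7 \cdot 418^{2}) + 419}{10936} = \left(- (476 + 7 \cdot 174724) + 419\right) \frac{1}{10936} = \left(- (476 + 1223068) + 419\right) \frac{1}{10936} = \left(\left(-1\right) 1223544 + 419\right) \frac{1}{10936} = \left(-1223544 + 419\right) \frac{1}{10936} = \left(-1223125\right) \frac{1}{10936} = - \frac{1223125}{10936}$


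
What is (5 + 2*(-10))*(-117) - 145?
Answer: 1610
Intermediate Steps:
(5 + 2*(-10))*(-117) - 145 = (5 - 20)*(-117) - 145 = -15*(-117) - 145 = 1755 - 145 = 1610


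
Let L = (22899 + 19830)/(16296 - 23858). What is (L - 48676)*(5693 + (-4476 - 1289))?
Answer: 13252703076/3781 ≈ 3.5051e+6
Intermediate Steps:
L = -42729/7562 (L = 42729/(-7562) = 42729*(-1/7562) = -42729/7562 ≈ -5.6505)
(L - 48676)*(5693 + (-4476 - 1289)) = (-42729/7562 - 48676)*(5693 + (-4476 - 1289)) = -368130641*(5693 - 5765)/7562 = -368130641/7562*(-72) = 13252703076/3781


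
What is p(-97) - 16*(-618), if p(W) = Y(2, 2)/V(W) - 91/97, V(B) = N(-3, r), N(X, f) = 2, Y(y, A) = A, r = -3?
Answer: 959142/97 ≈ 9888.1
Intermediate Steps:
V(B) = 2
p(W) = 6/97 (p(W) = 2/2 - 91/97 = 2*(1/2) - 91*1/97 = 1 - 91/97 = 6/97)
p(-97) - 16*(-618) = 6/97 - 16*(-618) = 6/97 - 1*(-9888) = 6/97 + 9888 = 959142/97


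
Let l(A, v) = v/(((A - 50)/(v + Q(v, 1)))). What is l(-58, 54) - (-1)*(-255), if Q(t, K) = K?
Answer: -565/2 ≈ -282.50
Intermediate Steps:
l(A, v) = v*(1 + v)/(-50 + A) (l(A, v) = v/(((A - 50)/(v + 1))) = v/(((-50 + A)/(1 + v))) = v*((1 + v)/(-50 + A)) = v*(1 + v)/(-50 + A))
l(-58, 54) - (-1)*(-255) = 54*(1 + 54)/(-50 - 58) - (-1)*(-255) = 54*55/(-108) - 1*255 = 54*(-1/108)*55 - 255 = -55/2 - 255 = -565/2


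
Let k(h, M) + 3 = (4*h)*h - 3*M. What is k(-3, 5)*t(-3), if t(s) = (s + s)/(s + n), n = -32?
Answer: 108/35 ≈ 3.0857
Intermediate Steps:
k(h, M) = -3 - 3*M + 4*h² (k(h, M) = -3 + ((4*h)*h - 3*M) = -3 + (4*h² - 3*M) = -3 + (-3*M + 4*h²) = -3 - 3*M + 4*h²)
t(s) = 2*s/(-32 + s) (t(s) = (s + s)/(s - 32) = (2*s)/(-32 + s) = 2*s/(-32 + s))
k(-3, 5)*t(-3) = (-3 - 3*5 + 4*(-3)²)*(2*(-3)/(-32 - 3)) = (-3 - 15 + 4*9)*(2*(-3)/(-35)) = (-3 - 15 + 36)*(2*(-3)*(-1/35)) = 18*(6/35) = 108/35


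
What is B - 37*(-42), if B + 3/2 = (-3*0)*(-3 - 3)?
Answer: 3105/2 ≈ 1552.5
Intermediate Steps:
B = -3/2 (B = -3/2 + (-3*0)*(-3 - 3) = -3/2 + 0*(-6) = -3/2 + 0 = -3/2 ≈ -1.5000)
B - 37*(-42) = -3/2 - 37*(-42) = -3/2 + 1554 = 3105/2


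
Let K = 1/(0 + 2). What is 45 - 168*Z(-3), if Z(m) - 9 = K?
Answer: -1551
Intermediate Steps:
K = ½ (K = 1/2 = ½ ≈ 0.50000)
Z(m) = 19/2 (Z(m) = 9 + ½ = 19/2)
45 - 168*Z(-3) = 45 - 168*19/2 = 45 - 56*57/2 = 45 - 1596 = -1551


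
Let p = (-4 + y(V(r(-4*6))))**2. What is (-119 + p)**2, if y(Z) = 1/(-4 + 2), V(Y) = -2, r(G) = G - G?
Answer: 156025/16 ≈ 9751.6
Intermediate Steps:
r(G) = 0
y(Z) = -1/2 (y(Z) = 1/(-2) = -1/2)
p = 81/4 (p = (-4 - 1/2)**2 = (-9/2)**2 = 81/4 ≈ 20.250)
(-119 + p)**2 = (-119 + 81/4)**2 = (-395/4)**2 = 156025/16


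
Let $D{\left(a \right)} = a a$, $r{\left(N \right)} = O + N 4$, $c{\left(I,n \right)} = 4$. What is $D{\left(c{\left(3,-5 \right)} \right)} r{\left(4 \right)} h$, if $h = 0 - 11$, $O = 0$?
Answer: $-2816$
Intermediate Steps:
$h = -11$
$r{\left(N \right)} = 4 N$ ($r{\left(N \right)} = 0 + N 4 = 0 + 4 N = 4 N$)
$D{\left(a \right)} = a^{2}$
$D{\left(c{\left(3,-5 \right)} \right)} r{\left(4 \right)} h = 4^{2} \cdot 4 \cdot 4 \left(-11\right) = 16 \cdot 16 \left(-11\right) = 256 \left(-11\right) = -2816$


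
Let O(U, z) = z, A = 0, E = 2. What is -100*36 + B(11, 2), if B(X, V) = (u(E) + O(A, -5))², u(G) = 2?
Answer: -3591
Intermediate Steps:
B(X, V) = 9 (B(X, V) = (2 - 5)² = (-3)² = 9)
-100*36 + B(11, 2) = -100*36 + 9 = -3600 + 9 = -3591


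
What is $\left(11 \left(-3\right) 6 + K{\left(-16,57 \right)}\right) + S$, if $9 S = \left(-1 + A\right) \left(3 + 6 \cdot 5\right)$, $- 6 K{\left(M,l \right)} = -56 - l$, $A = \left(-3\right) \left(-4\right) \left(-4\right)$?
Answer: $- \frac{2153}{6} \approx -358.83$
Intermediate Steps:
$A = -48$ ($A = 12 \left(-4\right) = -48$)
$K{\left(M,l \right)} = \frac{28}{3} + \frac{l}{6}$ ($K{\left(M,l \right)} = - \frac{-56 - l}{6} = \frac{28}{3} + \frac{l}{6}$)
$S = - \frac{539}{3}$ ($S = \frac{\left(-1 - 48\right) \left(3 + 6 \cdot 5\right)}{9} = \frac{\left(-49\right) \left(3 + 30\right)}{9} = \frac{\left(-49\right) 33}{9} = \frac{1}{9} \left(-1617\right) = - \frac{539}{3} \approx -179.67$)
$\left(11 \left(-3\right) 6 + K{\left(-16,57 \right)}\right) + S = \left(11 \left(-3\right) 6 + \left(\frac{28}{3} + \frac{1}{6} \cdot 57\right)\right) - \frac{539}{3} = \left(\left(-33\right) 6 + \left(\frac{28}{3} + \frac{19}{2}\right)\right) - \frac{539}{3} = \left(-198 + \frac{113}{6}\right) - \frac{539}{3} = - \frac{1075}{6} - \frac{539}{3} = - \frac{2153}{6}$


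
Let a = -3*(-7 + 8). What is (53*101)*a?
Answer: -16059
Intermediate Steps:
a = -3 (a = -3*1 = -3)
(53*101)*a = (53*101)*(-3) = 5353*(-3) = -16059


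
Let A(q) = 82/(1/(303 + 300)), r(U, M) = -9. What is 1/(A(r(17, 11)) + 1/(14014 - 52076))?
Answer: 38062/1882013651 ≈ 2.0224e-5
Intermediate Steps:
A(q) = 49446 (A(q) = 82/(1/603) = 82*603 = 49446)
1/(A(r(17, 11)) + 1/(14014 - 52076)) = 1/(49446 + 1/(14014 - 52076)) = 1/(49446 + 1/(-38062)) = 1/(49446 - 1/38062) = 1/(1882013651/38062) = 38062/1882013651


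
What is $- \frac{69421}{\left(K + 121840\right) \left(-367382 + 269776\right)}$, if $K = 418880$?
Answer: $\frac{69421}{52777516320} \approx 1.3154 \cdot 10^{-6}$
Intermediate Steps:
$- \frac{69421}{\left(K + 121840\right) \left(-367382 + 269776\right)} = - \frac{69421}{\left(418880 + 121840\right) \left(-367382 + 269776\right)} = - \frac{69421}{540720 \left(-97606\right)} = - \frac{69421}{-52777516320} = \left(-69421\right) \left(- \frac{1}{52777516320}\right) = \frac{69421}{52777516320}$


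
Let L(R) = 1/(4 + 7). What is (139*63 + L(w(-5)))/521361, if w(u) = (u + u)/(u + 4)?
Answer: 96328/5734971 ≈ 0.016797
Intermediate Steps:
w(u) = 2*u/(4 + u) (w(u) = (2*u)/(4 + u) = 2*u/(4 + u))
L(R) = 1/11
(139*63 + L(w(-5)))/521361 = (139*63 + 1/11)/521361 = (8757 + 1/11)*(1/521361) = (96328/11)*(1/521361) = 96328/5734971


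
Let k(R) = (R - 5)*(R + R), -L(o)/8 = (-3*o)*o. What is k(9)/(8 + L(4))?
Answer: 9/49 ≈ 0.18367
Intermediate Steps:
L(o) = 24*o² (L(o) = -8*(-3*o)*o = -(-24)*o² = 24*o²)
k(R) = 2*R*(-5 + R) (k(R) = (-5 + R)*(2*R) = 2*R*(-5 + R))
k(9)/(8 + L(4)) = (2*9*(-5 + 9))/(8 + 24*4²) = (2*9*4)/(8 + 24*16) = 72/(8 + 384) = 72/392 = (1/392)*72 = 9/49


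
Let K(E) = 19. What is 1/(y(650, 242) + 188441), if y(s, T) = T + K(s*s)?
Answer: 1/188702 ≈ 5.2994e-6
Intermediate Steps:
y(s, T) = 19 + T (y(s, T) = T + 19 = 19 + T)
1/(y(650, 242) + 188441) = 1/((19 + 242) + 188441) = 1/(261 + 188441) = 1/188702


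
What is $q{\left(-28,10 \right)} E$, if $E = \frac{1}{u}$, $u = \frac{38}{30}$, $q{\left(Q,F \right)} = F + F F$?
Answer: $\frac{1650}{19} \approx 86.842$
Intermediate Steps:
$q{\left(Q,F \right)} = F + F^{2}$
$u = \frac{19}{15}$ ($u = 38 \cdot \frac{1}{30} = \frac{19}{15} \approx 1.2667$)
$E = \frac{15}{19}$ ($E = \frac{1}{\frac{19}{15}} = \frac{15}{19} \approx 0.78947$)
$q{\left(-28,10 \right)} E = 10 \left(1 + 10\right) \frac{15}{19} = 10 \cdot 11 \cdot \frac{15}{19} = 110 \cdot \frac{15}{19} = \frac{1650}{19}$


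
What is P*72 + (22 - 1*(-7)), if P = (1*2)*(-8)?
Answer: -1123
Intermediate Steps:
P = -16 (P = 2*(-8) = -16)
P*72 + (22 - 1*(-7)) = -16*72 + (22 - 1*(-7)) = -1152 + (22 + 7) = -1152 + 29 = -1123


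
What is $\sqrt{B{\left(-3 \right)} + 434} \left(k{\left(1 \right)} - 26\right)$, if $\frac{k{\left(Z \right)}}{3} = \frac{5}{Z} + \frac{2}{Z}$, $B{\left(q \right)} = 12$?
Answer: $- 5 \sqrt{446} \approx -105.59$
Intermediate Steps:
$k{\left(Z \right)} = \frac{21}{Z}$ ($k{\left(Z \right)} = 3 \left(\frac{5}{Z} + \frac{2}{Z}\right) = 3 \frac{7}{Z} = \frac{21}{Z}$)
$\sqrt{B{\left(-3 \right)} + 434} \left(k{\left(1 \right)} - 26\right) = \sqrt{12 + 434} \left(\frac{21}{1} - 26\right) = \sqrt{446} \left(21 \cdot 1 - 26\right) = \sqrt{446} \left(21 - 26\right) = \sqrt{446} \left(-5\right) = - 5 \sqrt{446}$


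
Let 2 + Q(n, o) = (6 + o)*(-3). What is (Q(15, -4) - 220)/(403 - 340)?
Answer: -76/21 ≈ -3.6190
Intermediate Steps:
Q(n, o) = -20 - 3*o (Q(n, o) = -2 + (6 + o)*(-3) = -2 + (-18 - 3*o) = -20 - 3*o)
(Q(15, -4) - 220)/(403 - 340) = ((-20 - 3*(-4)) - 220)/(403 - 340) = ((-20 + 12) - 220)/63 = (-8 - 220)*(1/63) = -228*1/63 = -76/21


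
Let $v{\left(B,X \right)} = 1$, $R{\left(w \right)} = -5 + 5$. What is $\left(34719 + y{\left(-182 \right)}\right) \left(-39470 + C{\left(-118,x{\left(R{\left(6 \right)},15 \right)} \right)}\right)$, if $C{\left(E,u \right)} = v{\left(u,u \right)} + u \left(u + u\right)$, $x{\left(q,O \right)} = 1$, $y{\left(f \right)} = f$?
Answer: $-1363071779$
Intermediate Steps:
$R{\left(w \right)} = 0$
$C{\left(E,u \right)} = 1 + 2 u^{2}$ ($C{\left(E,u \right)} = 1 + u \left(u + u\right) = 1 + u 2 u = 1 + 2 u^{2}$)
$\left(34719 + y{\left(-182 \right)}\right) \left(-39470 + C{\left(-118,x{\left(R{\left(6 \right)},15 \right)} \right)}\right) = \left(34719 - 182\right) \left(-39470 + \left(1 + 2 \cdot 1^{2}\right)\right) = 34537 \left(-39470 + \left(1 + 2 \cdot 1\right)\right) = 34537 \left(-39470 + \left(1 + 2\right)\right) = 34537 \left(-39470 + 3\right) = 34537 \left(-39467\right) = -1363071779$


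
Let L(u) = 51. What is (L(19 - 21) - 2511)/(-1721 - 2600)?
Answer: 2460/4321 ≈ 0.56931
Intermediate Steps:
(L(19 - 21) - 2511)/(-1721 - 2600) = (51 - 2511)/(-1721 - 2600) = -2460/(-4321) = -2460*(-1/4321) = 2460/4321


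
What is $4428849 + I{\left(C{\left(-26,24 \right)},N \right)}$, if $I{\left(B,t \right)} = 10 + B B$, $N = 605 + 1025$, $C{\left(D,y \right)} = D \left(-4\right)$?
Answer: $4439675$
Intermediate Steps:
$C{\left(D,y \right)} = - 4 D$
$N = 1630$
$I{\left(B,t \right)} = 10 + B^{2}$
$4428849 + I{\left(C{\left(-26,24 \right)},N \right)} = 4428849 + \left(10 + \left(\left(-4\right) \left(-26\right)\right)^{2}\right) = 4428849 + \left(10 + 104^{2}\right) = 4428849 + \left(10 + 10816\right) = 4428849 + 10826 = 4439675$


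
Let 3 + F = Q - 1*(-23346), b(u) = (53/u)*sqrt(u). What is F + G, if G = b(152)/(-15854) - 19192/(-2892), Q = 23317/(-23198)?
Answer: 55943833805/2396022 - 53*sqrt(38)/1204904 ≈ 23349.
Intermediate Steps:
Q = -3331/3314 (Q = 23317*(-1/23198) = -3331/3314 ≈ -1.0051)
b(u) = 53/sqrt(u)
F = 77355371/3314 (F = -3 + (-3331/3314 - 1*(-23346)) = -3 + (-3331/3314 + 23346) = -3 + 77365313/3314 = 77355371/3314 ≈ 23342.)
G = 4798/723 - 53*sqrt(38)/1204904 (G = (53/sqrt(152))/(-15854) - 19192/(-2892) = (53*(sqrt(38)/76))*(-1/15854) - 19192*(-1/2892) = (53*sqrt(38)/76)*(-1/15854) + 4798/723 = -53*sqrt(38)/1204904 + 4798/723 = 4798/723 - 53*sqrt(38)/1204904 ≈ 6.6360)
F + G = 77355371/3314 + (4798/723 - 53*sqrt(38)/1204904) = 55943833805/2396022 - 53*sqrt(38)/1204904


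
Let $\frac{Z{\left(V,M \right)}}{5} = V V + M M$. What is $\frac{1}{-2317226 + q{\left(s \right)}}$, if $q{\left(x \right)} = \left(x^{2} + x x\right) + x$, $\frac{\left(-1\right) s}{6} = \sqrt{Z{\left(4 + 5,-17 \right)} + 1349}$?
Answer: $- \frac{1043449}{2177571573620} + \frac{3 \sqrt{3199}}{2177571573620} \approx -4.791 \cdot 10^{-7}$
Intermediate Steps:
$Z{\left(V,M \right)} = 5 M^{2} + 5 V^{2}$ ($Z{\left(V,M \right)} = 5 \left(V V + M M\right) = 5 \left(V^{2} + M^{2}\right) = 5 \left(M^{2} + V^{2}\right) = 5 M^{2} + 5 V^{2}$)
$s = - 6 \sqrt{3199}$ ($s = - 6 \sqrt{\left(5 \left(-17\right)^{2} + 5 \left(4 + 5\right)^{2}\right) + 1349} = - 6 \sqrt{\left(5 \cdot 289 + 5 \cdot 9^{2}\right) + 1349} = - 6 \sqrt{\left(1445 + 5 \cdot 81\right) + 1349} = - 6 \sqrt{\left(1445 + 405\right) + 1349} = - 6 \sqrt{1850 + 1349} = - 6 \sqrt{3199} \approx -339.36$)
$q{\left(x \right)} = x + 2 x^{2}$ ($q{\left(x \right)} = \left(x^{2} + x^{2}\right) + x = 2 x^{2} + x = x + 2 x^{2}$)
$\frac{1}{-2317226 + q{\left(s \right)}} = \frac{1}{-2317226 + - 6 \sqrt{3199} \left(1 + 2 \left(- 6 \sqrt{3199}\right)\right)} = \frac{1}{-2317226 + - 6 \sqrt{3199} \left(1 - 12 \sqrt{3199}\right)} = \frac{1}{-2317226 - 6 \sqrt{3199} \left(1 - 12 \sqrt{3199}\right)}$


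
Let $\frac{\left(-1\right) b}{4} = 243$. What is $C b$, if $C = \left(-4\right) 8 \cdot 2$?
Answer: $62208$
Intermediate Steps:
$b = -972$ ($b = \left(-4\right) 243 = -972$)
$C = -64$ ($C = \left(-32\right) 2 = -64$)
$C b = \left(-64\right) \left(-972\right) = 62208$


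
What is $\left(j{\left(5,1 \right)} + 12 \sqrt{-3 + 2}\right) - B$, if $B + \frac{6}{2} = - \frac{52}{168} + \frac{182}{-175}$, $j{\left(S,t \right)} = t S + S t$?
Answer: $\frac{15067}{1050} + 12 i \approx 14.35 + 12.0 i$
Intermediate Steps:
$j{\left(S,t \right)} = 2 S t$ ($j{\left(S,t \right)} = S t + S t = 2 S t$)
$B = - \frac{4567}{1050}$ ($B = -3 + \left(- \frac{52}{168} + \frac{182}{-175}\right) = -3 + \left(\left(-52\right) \frac{1}{168} + 182 \left(- \frac{1}{175}\right)\right) = -3 - \frac{1417}{1050} = - \frac{4567}{1050} \approx -4.3495$)
$\left(j{\left(5,1 \right)} + 12 \sqrt{-3 + 2}\right) - B = \left(2 \cdot 5 \cdot 1 + 12 \sqrt{-3 + 2}\right) - - \frac{4567}{1050} = \left(10 + 12 \sqrt{-1}\right) + \frac{4567}{1050} = \left(10 + 12 i\right) + \frac{4567}{1050} = \frac{15067}{1050} + 12 i$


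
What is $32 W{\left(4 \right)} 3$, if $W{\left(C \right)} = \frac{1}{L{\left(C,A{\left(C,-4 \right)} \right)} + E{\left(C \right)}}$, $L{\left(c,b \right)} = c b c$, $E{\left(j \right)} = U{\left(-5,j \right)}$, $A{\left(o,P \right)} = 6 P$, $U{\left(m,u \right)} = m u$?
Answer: $- \frac{24}{101} \approx -0.23762$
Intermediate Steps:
$E{\left(j \right)} = - 5 j$
$L{\left(c,b \right)} = b c^{2}$ ($L{\left(c,b \right)} = b c c = b c^{2}$)
$W{\left(C \right)} = \frac{1}{- 24 C^{2} - 5 C}$ ($W{\left(C \right)} = \frac{1}{6 \left(-4\right) C^{2} - 5 C} = \frac{1}{- 24 C^{2} - 5 C}$)
$32 W{\left(4 \right)} 3 = 32 \left(- \frac{1}{4 \left(5 + 24 \cdot 4\right)}\right) 3 = 32 \left(\left(-1\right) \frac{1}{4} \frac{1}{5 + 96}\right) 3 = 32 \left(\left(-1\right) \frac{1}{4} \cdot \frac{1}{101}\right) 3 = 32 \left(- \frac{1}{404}\right) 3 = \left(- \frac{8}{101}\right) 3 = - \frac{24}{101}$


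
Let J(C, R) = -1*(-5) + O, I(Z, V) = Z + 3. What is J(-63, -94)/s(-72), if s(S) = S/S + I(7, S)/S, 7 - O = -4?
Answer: 576/31 ≈ 18.581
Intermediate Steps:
O = 11 (O = 7 - 1*(-4) = 7 + 4 = 11)
I(Z, V) = 3 + Z
s(S) = 1 + 10/S (s(S) = S/S + (3 + 7)/S = 1 + 10/S)
J(C, R) = 16 (J(C, R) = -1*(-5) + 11 = 5 + 11 = 16)
J(-63, -94)/s(-72) = 16/(((10 - 72)/(-72))) = 16/((-1/72*(-62))) = 16/(31/36) = 16*(36/31) = 576/31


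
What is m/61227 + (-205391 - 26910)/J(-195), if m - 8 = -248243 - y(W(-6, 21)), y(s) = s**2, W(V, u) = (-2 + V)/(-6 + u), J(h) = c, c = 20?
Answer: -640262611471/55104300 ≈ -11619.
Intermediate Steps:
J(h) = 20
W(V, u) = (-2 + V)/(-6 + u)
m = -55852939/225 (m = 8 + (-248243 - ((-2 - 6)/(-6 + 21))**2) = 8 + (-248243 - (-8/15)**2) = 8 + (-248243 - 1*64/225) = 8 + (-248243 - 64/225) = 8 - 55854739/225 = -55852939/225 ≈ -2.4824e+5)
m/61227 + (-205391 - 26910)/J(-195) = -55852939/225/61227 + (-205391 - 26910)/20 = -55852939/225*1/61227 - 232301*1/20 = -55852939/13776075 - 232301/20 = -640262611471/55104300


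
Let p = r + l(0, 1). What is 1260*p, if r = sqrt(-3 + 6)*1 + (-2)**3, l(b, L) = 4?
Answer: -5040 + 1260*sqrt(3) ≈ -2857.6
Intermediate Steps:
r = -8 + sqrt(3) (r = sqrt(3)*1 - 8 = sqrt(3) - 8 = -8 + sqrt(3) ≈ -6.2680)
p = -4 + sqrt(3) (p = (-8 + sqrt(3)) + 4 = -4 + sqrt(3) ≈ -2.2679)
1260*p = 1260*(-4 + sqrt(3)) = -5040 + 1260*sqrt(3)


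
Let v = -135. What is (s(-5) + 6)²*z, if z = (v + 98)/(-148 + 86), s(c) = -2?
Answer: 296/31 ≈ 9.5484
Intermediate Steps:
z = 37/62 (z = (-135 + 98)/(-148 + 86) = -37/(-62) = -37*(-1/62) = 37/62 ≈ 0.59677)
(s(-5) + 6)²*z = (-2 + 6)²*(37/62) = 4²*(37/62) = 16*(37/62) = 296/31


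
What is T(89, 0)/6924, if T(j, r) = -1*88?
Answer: -22/1731 ≈ -0.012709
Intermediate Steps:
T(j, r) = -88
T(89, 0)/6924 = -88/6924 = -88*1/6924 = -22/1731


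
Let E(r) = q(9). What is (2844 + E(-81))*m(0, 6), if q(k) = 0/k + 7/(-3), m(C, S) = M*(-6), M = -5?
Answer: 85250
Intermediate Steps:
m(C, S) = 30 (m(C, S) = -5*(-6) = 30)
q(k) = -7/3 (q(k) = 0 + 7*(-⅓) = 0 - 7/3 = -7/3)
E(r) = -7/3
(2844 + E(-81))*m(0, 6) = (2844 - 7/3)*30 = (8525/3)*30 = 85250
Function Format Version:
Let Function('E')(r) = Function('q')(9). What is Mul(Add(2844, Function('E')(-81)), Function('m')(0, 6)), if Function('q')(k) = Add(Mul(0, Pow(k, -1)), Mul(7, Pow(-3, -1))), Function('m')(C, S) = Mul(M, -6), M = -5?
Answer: 85250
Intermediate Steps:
Function('m')(C, S) = 30 (Function('m')(C, S) = Mul(-5, -6) = 30)
Function('q')(k) = Rational(-7, 3) (Function('q')(k) = Add(0, Mul(7, Rational(-1, 3))) = Add(0, Rational(-7, 3)) = Rational(-7, 3))
Function('E')(r) = Rational(-7, 3)
Mul(Add(2844, Function('E')(-81)), Function('m')(0, 6)) = Mul(Add(2844, Rational(-7, 3)), 30) = Mul(Rational(8525, 3), 30) = 85250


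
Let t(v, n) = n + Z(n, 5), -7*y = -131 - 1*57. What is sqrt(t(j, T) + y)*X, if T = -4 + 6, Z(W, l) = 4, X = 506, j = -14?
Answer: 506*sqrt(1610)/7 ≈ 2900.4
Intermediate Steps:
y = 188/7 (y = -(-131 - 1*57)/7 = -(-131 - 57)/7 = -1/7*(-188) = 188/7 ≈ 26.857)
T = 2
t(v, n) = 4 + n (t(v, n) = n + 4 = 4 + n)
sqrt(t(j, T) + y)*X = sqrt((4 + 2) + 188/7)*506 = sqrt(6 + 188/7)*506 = sqrt(230/7)*506 = (sqrt(1610)/7)*506 = 506*sqrt(1610)/7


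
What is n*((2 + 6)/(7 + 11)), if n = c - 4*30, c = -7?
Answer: -508/9 ≈ -56.444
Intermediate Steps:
n = -127 (n = -7 - 4*30 = -7 - 120 = -127)
n*((2 + 6)/(7 + 11)) = -127*(2 + 6)/(7 + 11) = -1016/18 = -127*4/9 = -508/9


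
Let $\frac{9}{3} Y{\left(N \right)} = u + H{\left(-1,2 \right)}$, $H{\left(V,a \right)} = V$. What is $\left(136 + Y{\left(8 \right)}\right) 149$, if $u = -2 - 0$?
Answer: $20115$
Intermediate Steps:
$u = -2$ ($u = -2 + 0 = -2$)
$Y{\left(N \right)} = -1$ ($Y{\left(N \right)} = \frac{-2 - 1}{3} = \frac{1}{3} \left(-3\right) = -1$)
$\left(136 + Y{\left(8 \right)}\right) 149 = \left(136 - 1\right) 149 = 135 \cdot 149 = 20115$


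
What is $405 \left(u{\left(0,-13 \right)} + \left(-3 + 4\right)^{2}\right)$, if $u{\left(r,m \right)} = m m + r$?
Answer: $68850$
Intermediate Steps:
$u{\left(r,m \right)} = r + m^{2}$ ($u{\left(r,m \right)} = m^{2} + r = r + m^{2}$)
$405 \left(u{\left(0,-13 \right)} + \left(-3 + 4\right)^{2}\right) = 405 \left(\left(0 + \left(-13\right)^{2}\right) + \left(-3 + 4\right)^{2}\right) = 405 \left(\left(0 + 169\right) + 1^{2}\right) = 405 \left(169 + 1\right) = 405 \cdot 170 = 68850$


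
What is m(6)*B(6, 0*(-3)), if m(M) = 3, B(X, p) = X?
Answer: 18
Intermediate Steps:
m(6)*B(6, 0*(-3)) = 3*6 = 18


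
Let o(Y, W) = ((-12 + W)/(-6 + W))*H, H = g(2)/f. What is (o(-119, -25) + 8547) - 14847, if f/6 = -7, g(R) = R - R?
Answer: -6300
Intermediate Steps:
g(R) = 0
f = -42 (f = 6*(-7) = -42)
H = 0 (H = 0/(-42) = 0*(-1/42) = 0)
o(Y, W) = 0 (o(Y, W) = ((-12 + W)/(-6 + W))*0 = 0)
(o(-119, -25) + 8547) - 14847 = (0 + 8547) - 14847 = 8547 - 14847 = -6300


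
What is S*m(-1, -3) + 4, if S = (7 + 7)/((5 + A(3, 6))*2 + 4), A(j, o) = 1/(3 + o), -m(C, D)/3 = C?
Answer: 445/64 ≈ 6.9531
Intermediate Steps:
m(C, D) = -3*C
S = 63/64 (S = (7 + 7)/((5 + 1/(3 + 6))*2 + 4) = 14/((5 + 1/9)*2 + 4) = 14/((46/9)*2 + 4) = 14/(92/9 + 4) = 14/(128/9) = 14*(9/128) = 63/64 ≈ 0.98438)
S*m(-1, -3) + 4 = 63*(-3*(-1))/64 + 4 = (63/64)*3 + 4 = 189/64 + 4 = 445/64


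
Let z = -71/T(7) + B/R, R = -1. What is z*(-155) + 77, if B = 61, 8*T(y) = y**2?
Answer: 555108/49 ≈ 11329.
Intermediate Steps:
T(y) = y**2/8
z = -3557/49 (z = -71/((1/8)*7**2) + 61/(-1) = -71/((1/8)*49) + 61*(-1) = -71/49/8 - 61 = -71*8/49 - 61 = -568/49 - 61 = -3557/49 ≈ -72.592)
z*(-155) + 77 = -3557/49*(-155) + 77 = 551335/49 + 77 = 555108/49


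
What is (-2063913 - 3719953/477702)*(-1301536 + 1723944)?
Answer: -208234279116396316/238851 ≈ -8.7182e+11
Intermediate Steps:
(-2063913 - 3719953/477702)*(-1301536 + 1723944) = (-2063913 - 3719953*1/477702)*422408 = (-2063913 - 3719953/477702)*422408 = -985939087879/477702*422408 = -208234279116396316/238851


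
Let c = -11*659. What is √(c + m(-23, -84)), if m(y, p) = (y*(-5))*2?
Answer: I*√7019 ≈ 83.779*I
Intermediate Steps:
m(y, p) = -10*y (m(y, p) = -5*y*2 = -10*y)
c = -7249
√(c + m(-23, -84)) = √(-7249 - 10*(-23)) = √(-7249 + 230) = √(-7019) = I*√7019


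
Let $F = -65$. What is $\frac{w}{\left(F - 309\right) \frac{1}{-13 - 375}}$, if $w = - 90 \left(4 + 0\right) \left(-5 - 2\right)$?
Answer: $\frac{488880}{187} \approx 2614.3$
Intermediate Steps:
$w = 2520$ ($w = - 90 \cdot 4 \left(-7\right) = \left(-90\right) \left(-28\right) = 2520$)
$\frac{w}{\left(F - 309\right) \frac{1}{-13 - 375}} = \frac{2520}{\left(-65 - 309\right) \frac{1}{-13 - 375}} = \frac{2520}{\left(-374\right) \frac{1}{-388}} = \frac{2520}{\left(-374\right) \left(- \frac{1}{388}\right)} = \frac{2520}{\frac{187}{194}} = 2520 \cdot \frac{194}{187} = \frac{488880}{187}$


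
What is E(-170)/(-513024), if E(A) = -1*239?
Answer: 239/513024 ≈ 0.00046587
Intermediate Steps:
E(A) = -239
E(-170)/(-513024) = -239/(-513024) = -239*(-1/513024) = 239/513024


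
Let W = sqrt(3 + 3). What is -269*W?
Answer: -269*sqrt(6) ≈ -658.91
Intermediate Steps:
W = sqrt(6) ≈ 2.4495
-269*W = -269*sqrt(6)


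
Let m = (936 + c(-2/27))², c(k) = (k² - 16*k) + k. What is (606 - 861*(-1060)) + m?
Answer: 952051849270/531441 ≈ 1.7915e+6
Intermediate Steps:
c(k) = k² - 15*k
m = 466704852964/531441 (m = (936 + (-2/27)*(-15 - 2/27))² = (936 + (-2*1/27)*(-15 - 2*1/27))² = (936 - 2*(-15 - 2/27)/27)² = (936 - 2/27*(-407/27))² = (936 + 814/729)² = (683158/729)² = 466704852964/531441 ≈ 8.7819e+5)
(606 - 861*(-1060)) + m = (606 - 861*(-1060)) + 466704852964/531441 = (606 + 912660) + 466704852964/531441 = 913266 + 466704852964/531441 = 952051849270/531441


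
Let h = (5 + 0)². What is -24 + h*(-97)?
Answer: -2449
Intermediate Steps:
h = 25 (h = 5² = 25)
-24 + h*(-97) = -24 + 25*(-97) = -24 - 2425 = -2449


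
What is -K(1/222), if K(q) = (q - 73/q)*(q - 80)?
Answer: -63892104829/49284 ≈ -1.2964e+6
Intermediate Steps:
K(q) = (-80 + q)*(q - 73/q) (K(q) = (q - 73/q)*(-80 + q) = (-80 + q)*(q - 73/q))
-K(1/222) = -(-73 + (1/222)**2 - 80/222 + 5840/(1/222)) = -(-73 + (1/222)**2 - 80*1/222 + 5840/(1/222)) = -(-73 + 1/49284 - 40/111 + 5840*222) = -(-73 + 1/49284 - 40/111 + 1296480) = -1*63892104829/49284 = -63892104829/49284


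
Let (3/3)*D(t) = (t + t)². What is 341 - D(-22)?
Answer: -1595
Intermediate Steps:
D(t) = 4*t² (D(t) = (t + t)² = (2*t)² = 4*t²)
341 - D(-22) = 341 - 4*(-22)² = 341 - 4*484 = 341 - 1*1936 = 341 - 1936 = -1595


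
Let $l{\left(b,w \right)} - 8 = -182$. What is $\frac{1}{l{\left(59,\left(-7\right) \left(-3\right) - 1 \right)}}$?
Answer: $- \frac{1}{174} \approx -0.0057471$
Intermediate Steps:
$l{\left(b,w \right)} = -174$ ($l{\left(b,w \right)} = 8 - 182 = -174$)
$\frac{1}{l{\left(59,\left(-7\right) \left(-3\right) - 1 \right)}} = \frac{1}{-174} = - \frac{1}{174}$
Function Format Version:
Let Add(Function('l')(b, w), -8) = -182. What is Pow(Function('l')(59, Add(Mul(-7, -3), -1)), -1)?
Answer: Rational(-1, 174) ≈ -0.0057471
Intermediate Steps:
Function('l')(b, w) = -174 (Function('l')(b, w) = Add(8, -182) = -174)
Pow(Function('l')(59, Add(Mul(-7, -3), -1)), -1) = Pow(-174, -1) = Rational(-1, 174)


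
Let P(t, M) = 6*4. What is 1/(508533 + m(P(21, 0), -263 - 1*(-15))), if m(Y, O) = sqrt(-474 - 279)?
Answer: 169511/86201937614 - I*sqrt(753)/258605812842 ≈ 1.9664e-6 - 1.0611e-10*I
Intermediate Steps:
P(t, M) = 24
m(Y, O) = I*sqrt(753) (m(Y, O) = sqrt(-753) = I*sqrt(753))
1/(508533 + m(P(21, 0), -263 - 1*(-15))) = 1/(508533 + I*sqrt(753))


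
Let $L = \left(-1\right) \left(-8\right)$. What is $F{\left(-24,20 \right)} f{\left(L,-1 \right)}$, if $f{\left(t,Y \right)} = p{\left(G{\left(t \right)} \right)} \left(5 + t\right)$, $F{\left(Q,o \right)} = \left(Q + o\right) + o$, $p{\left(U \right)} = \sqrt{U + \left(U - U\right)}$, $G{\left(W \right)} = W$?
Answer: $416 \sqrt{2} \approx 588.31$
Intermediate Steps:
$p{\left(U \right)} = \sqrt{U}$ ($p{\left(U \right)} = \sqrt{U + 0} = \sqrt{U}$)
$F{\left(Q,o \right)} = Q + 2 o$
$L = 8$
$f{\left(t,Y \right)} = \sqrt{t} \left(5 + t\right)$
$F{\left(-24,20 \right)} f{\left(L,-1 \right)} = \left(-24 + 2 \cdot 20\right) \sqrt{8} \left(5 + 8\right) = \left(-24 + 40\right) 2 \sqrt{2} \cdot 13 = 16 \cdot 26 \sqrt{2} = 416 \sqrt{2}$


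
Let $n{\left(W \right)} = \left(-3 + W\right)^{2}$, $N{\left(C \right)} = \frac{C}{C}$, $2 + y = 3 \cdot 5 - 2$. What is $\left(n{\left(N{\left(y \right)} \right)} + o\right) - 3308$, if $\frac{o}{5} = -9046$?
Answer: $-48534$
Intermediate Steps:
$o = -45230$ ($o = 5 \left(-9046\right) = -45230$)
$y = 11$ ($y = -2 + \left(3 \cdot 5 - 2\right) = -2 + \left(15 - 2\right) = -2 + 13 = 11$)
$N{\left(C \right)} = 1$
$\left(n{\left(N{\left(y \right)} \right)} + o\right) - 3308 = \left(\left(-3 + 1\right)^{2} - 45230\right) - 3308 = \left(\left(-2\right)^{2} - 45230\right) - 3308 = \left(4 - 45230\right) - 3308 = -45226 - 3308 = -48534$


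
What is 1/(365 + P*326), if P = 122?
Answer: 1/40137 ≈ 2.4915e-5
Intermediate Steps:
1/(365 + P*326) = 1/(365 + 122*326) = 1/(365 + 39772) = 1/40137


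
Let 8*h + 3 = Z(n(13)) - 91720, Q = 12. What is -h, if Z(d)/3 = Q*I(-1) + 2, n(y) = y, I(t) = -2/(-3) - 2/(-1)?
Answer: 91621/8 ≈ 11453.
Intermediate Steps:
I(t) = 8/3 (I(t) = -2*(-1/3) - 2*(-1) = 2/3 + 2 = 8/3)
Z(d) = 102 (Z(d) = 3*(12*(8/3) + 2) = 3*(32 + 2) = 3*34 = 102)
h = -91621/8 (h = -3/8 + (102 - 91720)/8 = -3/8 + (1/8)*(-91618) = -3/8 - 45809/4 = -91621/8 ≈ -11453.)
-h = -1*(-91621/8) = 91621/8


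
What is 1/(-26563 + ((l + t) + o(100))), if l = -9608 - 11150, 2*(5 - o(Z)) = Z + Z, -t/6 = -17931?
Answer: 1/60170 ≈ 1.6620e-5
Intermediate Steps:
t = 107586 (t = -6*(-17931) = 107586)
o(Z) = 5 - Z (o(Z) = 5 - (Z + Z)/2 = 5 - Z)
l = -20758
1/(-26563 + ((l + t) + o(100))) = 1/(-26563 + ((-20758 + 107586) + (5 - 1*100))) = 1/(-26563 + (86828 + (5 - 100))) = 1/(-26563 + (86828 - 95)) = 1/(-26563 + 86733) = 1/60170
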